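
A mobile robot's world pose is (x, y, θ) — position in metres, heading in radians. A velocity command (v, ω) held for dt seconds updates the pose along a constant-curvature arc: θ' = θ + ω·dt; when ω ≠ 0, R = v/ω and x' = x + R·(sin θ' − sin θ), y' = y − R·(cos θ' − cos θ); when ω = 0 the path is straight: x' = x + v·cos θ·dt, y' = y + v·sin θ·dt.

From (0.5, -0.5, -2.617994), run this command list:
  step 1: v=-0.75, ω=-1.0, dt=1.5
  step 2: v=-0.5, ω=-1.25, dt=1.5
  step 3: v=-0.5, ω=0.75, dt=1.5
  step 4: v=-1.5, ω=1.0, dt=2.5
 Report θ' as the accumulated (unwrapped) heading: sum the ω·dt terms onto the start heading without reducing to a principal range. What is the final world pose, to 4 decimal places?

(3.3415, -3.1778, -2.3680)

step 1: θ'=-4.1180 (R=0.7500) → pose (1.4964, -0.7295, -4.1180)
step 2: θ'=-5.9930 (R=0.4000) → pose (1.2794, -1.3368, -5.9930)
step 3: θ'=-4.8680 (R=-0.6667) → pose (0.8116, -1.8723, -4.8680)
step 4: θ'=-2.3680 (R=-1.5000) → pose (3.3415, -3.1778, -2.3680)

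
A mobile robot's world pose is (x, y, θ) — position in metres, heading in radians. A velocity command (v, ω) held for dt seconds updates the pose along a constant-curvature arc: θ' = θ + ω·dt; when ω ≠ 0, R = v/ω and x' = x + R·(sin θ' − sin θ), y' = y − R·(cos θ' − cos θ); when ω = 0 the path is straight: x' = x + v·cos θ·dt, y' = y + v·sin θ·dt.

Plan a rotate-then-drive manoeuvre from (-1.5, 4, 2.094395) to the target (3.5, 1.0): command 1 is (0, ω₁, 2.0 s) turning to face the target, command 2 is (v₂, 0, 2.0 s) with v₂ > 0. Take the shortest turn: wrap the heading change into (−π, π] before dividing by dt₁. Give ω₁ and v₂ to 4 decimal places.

heading to target = atan2(1−4, 3.5−-1.5) = -0.5404
Δθ = wrap(-0.5404 − 2.0944) = -2.6348; ω₁ = Δθ/dt₁ = -1.3174
distance = √((3.5−-1.5)² + (1−4)²) = 5.8310; v₂ = distance/dt₂ = 2.9155

ω₁ = -1.3174, v₂ = 2.9155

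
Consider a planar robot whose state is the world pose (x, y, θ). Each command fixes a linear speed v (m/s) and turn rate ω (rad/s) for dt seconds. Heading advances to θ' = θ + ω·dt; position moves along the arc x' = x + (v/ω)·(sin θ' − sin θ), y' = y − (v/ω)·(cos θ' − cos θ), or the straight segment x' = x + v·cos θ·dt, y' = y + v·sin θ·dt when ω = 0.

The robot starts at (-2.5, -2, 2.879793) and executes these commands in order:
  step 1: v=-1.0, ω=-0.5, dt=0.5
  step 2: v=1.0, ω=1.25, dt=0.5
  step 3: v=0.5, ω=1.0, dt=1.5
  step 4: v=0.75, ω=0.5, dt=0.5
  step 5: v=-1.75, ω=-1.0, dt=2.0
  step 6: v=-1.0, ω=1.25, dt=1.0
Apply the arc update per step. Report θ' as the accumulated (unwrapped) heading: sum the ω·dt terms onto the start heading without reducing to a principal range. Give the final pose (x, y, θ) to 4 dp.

step 1: θ'=2.6298 (R=2.0000) → pose (-2.0381, -2.1881, 2.6298)
step 2: θ'=3.2548 (R=0.8000) → pose (-2.5203, -2.0907, 3.2548)
step 3: θ'=4.7548 (R=0.5000) → pose (-2.9634, -2.6087, 4.7548)
step 4: θ'=5.0048 (R=1.5000) → pose (-2.9011, -2.9775, 5.0048)
step 5: θ'=3.0048 (R=1.7500) → pose (-0.9867, -0.7394, 3.0048)
step 6: θ'=4.2548 (R=-0.8000) → pose (-0.1599, -0.3003, 4.2548)

(-0.1599, -0.3003, 4.2548)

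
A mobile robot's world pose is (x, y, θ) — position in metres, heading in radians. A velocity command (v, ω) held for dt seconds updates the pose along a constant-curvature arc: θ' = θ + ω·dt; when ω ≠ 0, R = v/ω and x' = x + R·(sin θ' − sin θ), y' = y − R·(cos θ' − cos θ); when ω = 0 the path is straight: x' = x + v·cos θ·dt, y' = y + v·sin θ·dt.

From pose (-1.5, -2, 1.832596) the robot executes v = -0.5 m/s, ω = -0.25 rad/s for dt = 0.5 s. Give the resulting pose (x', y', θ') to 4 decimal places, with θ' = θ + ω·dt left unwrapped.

θ' = 1.8326 + -0.25·0.5 = 1.7076
R = v/ω = -0.5/-0.25 = 2.0000
x' = -1.5 + 2.0000·(sin 1.7076 − sin 1.8326) = -1.4505
y' = -2 − 2.0000·(cos 1.7076 − cos 1.8326) = -2.2449

(-1.4505, -2.2449, 1.7076)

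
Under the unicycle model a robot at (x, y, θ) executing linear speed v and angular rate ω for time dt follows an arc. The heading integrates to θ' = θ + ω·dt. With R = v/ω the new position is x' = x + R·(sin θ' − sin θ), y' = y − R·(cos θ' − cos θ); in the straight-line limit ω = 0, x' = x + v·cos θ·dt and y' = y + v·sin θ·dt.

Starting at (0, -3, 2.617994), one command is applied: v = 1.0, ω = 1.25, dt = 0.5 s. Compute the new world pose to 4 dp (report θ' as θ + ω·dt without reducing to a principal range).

(-0.4810, -2.8969, 3.2430)

θ' = 2.6180 + 1.25·0.5 = 3.2430
R = v/ω = 1.0/1.25 = 0.8000
x' = 0 + 0.8000·(sin 3.2430 − sin 2.6180) = -0.4810
y' = -3 − 0.8000·(cos 3.2430 − cos 2.6180) = -2.8969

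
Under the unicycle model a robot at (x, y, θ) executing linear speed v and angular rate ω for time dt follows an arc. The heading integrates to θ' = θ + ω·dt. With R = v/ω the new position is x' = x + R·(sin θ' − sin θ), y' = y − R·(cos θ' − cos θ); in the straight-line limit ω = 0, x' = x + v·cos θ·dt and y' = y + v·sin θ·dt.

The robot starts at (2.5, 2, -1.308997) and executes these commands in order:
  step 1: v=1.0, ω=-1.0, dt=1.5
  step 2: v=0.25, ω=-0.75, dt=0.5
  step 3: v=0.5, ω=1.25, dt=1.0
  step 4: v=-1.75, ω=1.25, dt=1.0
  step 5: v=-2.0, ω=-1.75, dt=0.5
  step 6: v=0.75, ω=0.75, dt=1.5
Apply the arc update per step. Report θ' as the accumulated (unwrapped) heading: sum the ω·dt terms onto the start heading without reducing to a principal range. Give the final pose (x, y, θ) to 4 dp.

step 1: θ'=-2.8090 (R=-1.0000) → pose (1.8606, 0.7960, -2.8090)
step 2: θ'=-3.1840 (R=-0.3333) → pose (1.7376, 0.7780, -3.1840)
step 3: θ'=-1.9340 (R=0.4000) → pose (1.3467, 0.5205, -1.9340)
step 4: θ'=-0.6840 (R=-1.4000) → pose (0.9227, 2.1029, -0.6840)
step 5: θ'=-1.5590 (R=1.1429) → pose (0.5021, 2.9752, -1.5590)
step 6: θ'=-0.4340 (R=1.0000) → pose (1.0815, 2.0797, -0.4340)

(1.0815, 2.0797, -0.4340)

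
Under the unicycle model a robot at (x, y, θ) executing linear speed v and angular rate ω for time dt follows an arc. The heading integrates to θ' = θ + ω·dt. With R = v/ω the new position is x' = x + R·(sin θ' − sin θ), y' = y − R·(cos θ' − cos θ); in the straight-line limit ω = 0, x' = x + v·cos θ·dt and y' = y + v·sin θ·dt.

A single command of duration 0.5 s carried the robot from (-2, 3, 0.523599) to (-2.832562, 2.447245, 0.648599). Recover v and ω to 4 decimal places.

v = -2.0000, ω = 0.2500

Δθ = 0.648599 − 0.523599 = 0.125000
ω = Δθ/dt = 0.125000/0.5 = 0.2500
R = Δx/(sin θ' − sin θ) = -8.0000
v = R·ω = -8.0000·0.2500 = -2.0000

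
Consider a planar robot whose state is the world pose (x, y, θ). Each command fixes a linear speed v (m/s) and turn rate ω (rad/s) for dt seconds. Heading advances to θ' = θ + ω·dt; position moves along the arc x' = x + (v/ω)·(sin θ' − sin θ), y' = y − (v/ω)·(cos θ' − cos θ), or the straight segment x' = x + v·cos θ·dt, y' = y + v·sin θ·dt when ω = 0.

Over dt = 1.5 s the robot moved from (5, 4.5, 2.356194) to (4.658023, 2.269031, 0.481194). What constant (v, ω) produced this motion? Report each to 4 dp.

Δθ = 0.481194 − 2.356194 = -1.875000
ω = Δθ/dt = -1.875000/1.5 = -1.2500
R = −Δy/(cos θ' − cos θ) = 1.4000
v = R·ω = 1.4000·-1.2500 = -1.7500

v = -1.7500, ω = -1.2500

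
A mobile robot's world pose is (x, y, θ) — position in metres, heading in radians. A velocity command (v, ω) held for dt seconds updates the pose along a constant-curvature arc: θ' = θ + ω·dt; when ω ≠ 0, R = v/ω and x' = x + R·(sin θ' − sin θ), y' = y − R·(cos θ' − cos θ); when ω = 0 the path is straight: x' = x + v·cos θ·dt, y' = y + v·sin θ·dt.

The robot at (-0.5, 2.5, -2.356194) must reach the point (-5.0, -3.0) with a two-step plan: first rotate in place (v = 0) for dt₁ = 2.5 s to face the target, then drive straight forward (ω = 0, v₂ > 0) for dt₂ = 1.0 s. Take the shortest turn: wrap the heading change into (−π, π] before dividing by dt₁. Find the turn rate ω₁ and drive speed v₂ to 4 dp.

heading to target = atan2(-3−2.5, -5−-0.5) = -2.2565
Δθ = wrap(-2.2565 − -2.3562) = 0.0997; ω₁ = Δθ/dt₁ = 0.0399
distance = √((-5−-0.5)² + (-3−2.5)²) = 7.1063; v₂ = distance/dt₂ = 7.1063

ω₁ = 0.0399, v₂ = 7.1063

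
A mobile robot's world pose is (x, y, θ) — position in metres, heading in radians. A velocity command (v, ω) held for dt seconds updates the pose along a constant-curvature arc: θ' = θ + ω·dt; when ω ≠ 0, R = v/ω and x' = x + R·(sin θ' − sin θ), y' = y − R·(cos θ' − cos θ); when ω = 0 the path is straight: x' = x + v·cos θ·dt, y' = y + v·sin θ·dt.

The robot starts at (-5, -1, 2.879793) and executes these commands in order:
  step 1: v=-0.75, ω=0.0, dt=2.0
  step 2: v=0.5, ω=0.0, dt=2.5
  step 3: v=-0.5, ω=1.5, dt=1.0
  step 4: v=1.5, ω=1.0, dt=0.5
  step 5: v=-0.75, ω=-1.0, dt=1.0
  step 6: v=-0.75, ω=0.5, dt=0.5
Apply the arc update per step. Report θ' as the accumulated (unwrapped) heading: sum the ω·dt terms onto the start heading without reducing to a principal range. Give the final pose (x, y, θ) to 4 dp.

step 1: θ'=2.8798 (straight) → pose (-3.5511, -1.3882, 2.8798)
step 2: θ'=2.8798 (straight) → pose (-4.7585, -1.0647, 2.8798)
step 3: θ'=4.3798 (R=-0.3333) → pose (-4.3572, -0.8516, 4.3798)
step 4: θ'=4.8798 (R=1.5000) → pose (-4.4184, -1.5912, 4.8798)
step 5: θ'=3.8798 (R=0.7500) → pose (-4.1836, -0.9115, 3.8798)
step 6: θ'=4.1298 (R=-1.5000) → pose (-3.9405, -0.6273, 4.1298)

(-3.9405, -0.6273, 4.1298)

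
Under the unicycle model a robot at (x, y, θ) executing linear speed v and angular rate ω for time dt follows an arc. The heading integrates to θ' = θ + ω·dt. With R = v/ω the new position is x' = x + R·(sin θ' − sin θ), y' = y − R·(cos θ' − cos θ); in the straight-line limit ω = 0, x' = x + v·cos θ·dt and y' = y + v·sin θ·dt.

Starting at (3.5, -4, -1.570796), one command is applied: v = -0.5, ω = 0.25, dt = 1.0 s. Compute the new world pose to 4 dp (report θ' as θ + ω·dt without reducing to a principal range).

(3.4378, -3.5052, -1.3208)

θ' = -1.5708 + 0.25·1.0 = -1.3208
R = v/ω = -0.5/0.25 = -2.0000
x' = 3.5 + -2.0000·(sin -1.3208 − sin -1.5708) = 3.4378
y' = -4 − -2.0000·(cos -1.3208 − cos -1.5708) = -3.5052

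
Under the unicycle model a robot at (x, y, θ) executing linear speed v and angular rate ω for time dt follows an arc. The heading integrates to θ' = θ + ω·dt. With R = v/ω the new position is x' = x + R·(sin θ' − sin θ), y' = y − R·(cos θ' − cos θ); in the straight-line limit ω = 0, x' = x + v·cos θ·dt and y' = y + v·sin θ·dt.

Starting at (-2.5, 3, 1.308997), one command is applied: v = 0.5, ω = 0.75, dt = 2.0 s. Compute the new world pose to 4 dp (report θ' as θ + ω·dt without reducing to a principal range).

θ' = 1.3090 + 0.75·2.0 = 2.8090
R = v/ω = 0.5/0.75 = 0.6667
x' = -2.5 + 0.6667·(sin 2.8090 − sin 1.3090) = -2.9263
y' = 3 − 0.6667·(cos 2.8090 − cos 1.3090) = 3.8027

(-2.9263, 3.8027, 2.8090)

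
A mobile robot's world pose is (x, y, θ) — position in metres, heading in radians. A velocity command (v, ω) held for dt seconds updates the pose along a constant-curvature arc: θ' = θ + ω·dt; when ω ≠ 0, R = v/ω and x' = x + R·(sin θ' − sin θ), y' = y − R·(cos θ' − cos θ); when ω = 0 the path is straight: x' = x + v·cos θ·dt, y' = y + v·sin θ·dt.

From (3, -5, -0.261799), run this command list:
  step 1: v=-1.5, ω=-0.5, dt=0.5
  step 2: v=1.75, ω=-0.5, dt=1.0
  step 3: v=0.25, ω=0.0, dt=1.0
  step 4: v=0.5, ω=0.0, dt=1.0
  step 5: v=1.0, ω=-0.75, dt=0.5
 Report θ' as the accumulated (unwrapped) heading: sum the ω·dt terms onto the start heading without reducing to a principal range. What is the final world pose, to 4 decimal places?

(4.1386, -7.0122, -1.3868)

step 1: θ'=-0.5118 (R=3.0000) → pose (2.3072, -4.7178, -0.5118)
step 2: θ'=-1.0118 (R=-3.5000) → pose (3.5604, -5.9132, -1.0118)
step 3: θ'=-1.0118 (straight) → pose (3.6929, -6.1251, -1.0118)
step 4: θ'=-1.0118 (straight) → pose (3.9581, -6.5490, -1.0118)
step 5: θ'=-1.3868 (R=-1.3333) → pose (4.1386, -7.0122, -1.3868)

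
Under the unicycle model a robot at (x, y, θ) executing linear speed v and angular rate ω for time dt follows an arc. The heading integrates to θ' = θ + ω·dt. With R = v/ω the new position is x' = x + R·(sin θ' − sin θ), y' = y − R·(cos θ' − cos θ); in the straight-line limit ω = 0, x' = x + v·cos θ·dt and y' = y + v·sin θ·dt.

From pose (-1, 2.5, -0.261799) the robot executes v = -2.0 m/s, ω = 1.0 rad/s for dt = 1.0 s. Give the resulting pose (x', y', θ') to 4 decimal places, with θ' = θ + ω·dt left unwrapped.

θ' = -0.2618 + 1.0·1.0 = 0.7382
R = v/ω = -2.0/1.0 = -2.0000
x' = -1 + -2.0000·(sin 0.7382 − sin -0.2618) = -2.8636
y' = 2.5 − -2.0000·(cos 0.7382 − cos -0.2618) = 2.0475

(-2.8636, 2.0475, 0.7382)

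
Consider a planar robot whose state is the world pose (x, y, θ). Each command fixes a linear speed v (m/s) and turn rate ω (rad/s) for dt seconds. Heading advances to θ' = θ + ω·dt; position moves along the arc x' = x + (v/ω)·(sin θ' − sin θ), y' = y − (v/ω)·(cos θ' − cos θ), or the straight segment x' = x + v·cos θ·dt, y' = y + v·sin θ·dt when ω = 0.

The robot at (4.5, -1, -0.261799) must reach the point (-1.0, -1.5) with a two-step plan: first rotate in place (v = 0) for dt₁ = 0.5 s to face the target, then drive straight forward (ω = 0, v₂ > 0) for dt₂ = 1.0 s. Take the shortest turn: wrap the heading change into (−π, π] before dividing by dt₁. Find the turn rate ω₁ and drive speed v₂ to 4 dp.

heading to target = atan2(-1.5−-1, -1−4.5) = -3.0509
Δθ = wrap(-3.0509 − -0.2618) = -2.7891; ω₁ = Δθ/dt₁ = -5.5783
distance = √((-1−4.5)² + (-1.5−-1)²) = 5.5227; v₂ = distance/dt₂ = 5.5227

ω₁ = -5.5783, v₂ = 5.5227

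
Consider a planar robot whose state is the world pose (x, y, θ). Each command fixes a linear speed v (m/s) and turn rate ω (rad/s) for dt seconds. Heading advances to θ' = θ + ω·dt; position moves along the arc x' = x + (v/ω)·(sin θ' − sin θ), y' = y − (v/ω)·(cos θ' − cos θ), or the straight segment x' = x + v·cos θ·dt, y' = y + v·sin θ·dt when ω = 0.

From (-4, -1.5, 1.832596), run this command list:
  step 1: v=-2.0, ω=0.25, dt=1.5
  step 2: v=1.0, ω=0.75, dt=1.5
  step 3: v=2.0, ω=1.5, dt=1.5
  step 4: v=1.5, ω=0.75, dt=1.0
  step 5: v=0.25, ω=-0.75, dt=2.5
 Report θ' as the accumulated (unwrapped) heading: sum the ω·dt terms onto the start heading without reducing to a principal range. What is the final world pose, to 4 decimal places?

step 1: θ'=2.2076 (R=-8.0000) → pose (-2.7046, -4.1864, 2.2076)
step 2: θ'=3.3326 (R=1.3333) → pose (-4.0297, -3.6702, 3.3326)
step 3: θ'=5.5826 (R=1.3333) → pose (-4.6362, -5.9986, 5.5826)
step 4: θ'=6.3326 (R=2.0000) → pose (-3.2481, -6.4672, 6.3326)
step 5: θ'=4.4576 (R=-0.3333) → pose (-2.9090, -6.8841, 4.4576)

(-2.9090, -6.8841, 4.4576)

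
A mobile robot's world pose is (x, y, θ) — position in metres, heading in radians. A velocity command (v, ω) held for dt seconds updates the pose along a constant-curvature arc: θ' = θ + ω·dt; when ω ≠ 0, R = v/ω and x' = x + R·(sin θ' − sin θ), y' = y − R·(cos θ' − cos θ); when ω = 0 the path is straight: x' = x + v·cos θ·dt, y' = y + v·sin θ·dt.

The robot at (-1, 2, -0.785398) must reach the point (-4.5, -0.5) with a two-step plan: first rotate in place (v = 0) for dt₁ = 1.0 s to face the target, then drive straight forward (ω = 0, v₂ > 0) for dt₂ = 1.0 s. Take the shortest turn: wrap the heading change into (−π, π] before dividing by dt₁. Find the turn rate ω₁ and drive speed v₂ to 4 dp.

heading to target = atan2(-0.5−2, -4.5−-1) = -2.5213
Δθ = wrap(-2.5213 − -0.7854) = -1.7359; ω₁ = Δθ/dt₁ = -1.7359
distance = √((-4.5−-1)² + (-0.5−2)²) = 4.3012; v₂ = distance/dt₂ = 4.3012

ω₁ = -1.7359, v₂ = 4.3012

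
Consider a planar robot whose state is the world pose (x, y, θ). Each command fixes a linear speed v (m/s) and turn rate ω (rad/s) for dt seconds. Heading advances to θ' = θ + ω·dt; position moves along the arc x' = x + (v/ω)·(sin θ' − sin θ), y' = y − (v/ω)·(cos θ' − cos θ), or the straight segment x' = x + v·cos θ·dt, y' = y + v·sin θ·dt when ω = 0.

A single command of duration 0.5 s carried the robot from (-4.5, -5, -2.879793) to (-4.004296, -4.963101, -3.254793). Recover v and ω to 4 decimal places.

v = -1.0000, ω = -0.7500

Δθ = -3.254793 − -2.879793 = -0.375000
ω = Δθ/dt = -0.375000/0.5 = -0.7500
R = Δx/(sin θ' − sin θ) = 1.3333
v = R·ω = 1.3333·-0.7500 = -1.0000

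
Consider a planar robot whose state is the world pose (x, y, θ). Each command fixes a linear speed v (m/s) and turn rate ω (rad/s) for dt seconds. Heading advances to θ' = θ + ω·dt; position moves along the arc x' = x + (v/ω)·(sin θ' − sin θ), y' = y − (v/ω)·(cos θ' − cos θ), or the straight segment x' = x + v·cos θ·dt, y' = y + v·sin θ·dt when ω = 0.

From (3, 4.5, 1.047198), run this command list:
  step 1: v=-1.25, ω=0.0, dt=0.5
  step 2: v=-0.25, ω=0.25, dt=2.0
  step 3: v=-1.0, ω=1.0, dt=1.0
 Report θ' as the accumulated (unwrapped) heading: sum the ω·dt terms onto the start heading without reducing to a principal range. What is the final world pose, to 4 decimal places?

(2.9935, 2.6302, 2.5472)

step 1: θ'=1.0472 (straight) → pose (2.6875, 3.9587, 1.0472)
step 2: θ'=1.5472 (R=-1.0000) → pose (2.5538, 3.4823, 1.5472)
step 3: θ'=2.5472 (R=-1.0000) → pose (2.9935, 2.6302, 2.5472)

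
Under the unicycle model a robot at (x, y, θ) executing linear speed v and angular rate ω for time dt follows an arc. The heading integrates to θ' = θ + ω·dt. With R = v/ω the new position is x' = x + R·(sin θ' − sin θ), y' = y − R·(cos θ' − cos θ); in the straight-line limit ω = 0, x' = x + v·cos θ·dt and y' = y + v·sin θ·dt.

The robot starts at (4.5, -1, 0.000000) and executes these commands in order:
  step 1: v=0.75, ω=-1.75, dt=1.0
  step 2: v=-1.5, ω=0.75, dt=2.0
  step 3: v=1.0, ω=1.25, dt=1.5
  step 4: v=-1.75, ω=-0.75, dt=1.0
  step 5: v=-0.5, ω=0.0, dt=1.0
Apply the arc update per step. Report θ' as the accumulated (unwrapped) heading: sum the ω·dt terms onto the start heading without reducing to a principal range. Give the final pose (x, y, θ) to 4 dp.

step 1: θ'=-1.7500 (R=-0.4286) → pose (4.9217, -1.5050, -1.7500)
step 2: θ'=-0.2500 (R=-2.0000) → pose (3.4485, 0.7894, -0.2500)
step 3: θ'=1.6250 (R=0.8000) → pose (4.4453, 1.6078, 1.6250)
step 4: θ'=0.8750 (R=2.3333) → pose (3.9063, -0.0142, 0.8750)
step 5: θ'=0.8750 (straight) → pose (3.5858, -0.3980, 0.8750)

(3.5858, -0.3980, 0.8750)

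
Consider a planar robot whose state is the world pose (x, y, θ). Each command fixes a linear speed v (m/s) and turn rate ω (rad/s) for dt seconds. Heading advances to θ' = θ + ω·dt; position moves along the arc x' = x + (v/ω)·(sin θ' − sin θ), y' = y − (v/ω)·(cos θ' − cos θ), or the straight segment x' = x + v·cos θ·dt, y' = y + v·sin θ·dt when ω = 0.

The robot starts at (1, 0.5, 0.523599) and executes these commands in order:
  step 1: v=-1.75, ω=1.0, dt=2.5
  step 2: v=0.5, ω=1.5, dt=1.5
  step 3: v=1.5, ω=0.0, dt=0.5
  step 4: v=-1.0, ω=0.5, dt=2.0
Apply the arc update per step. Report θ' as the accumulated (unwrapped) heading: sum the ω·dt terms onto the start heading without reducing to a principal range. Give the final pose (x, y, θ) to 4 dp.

(0.0727, -2.9613, 6.2736)

step 1: θ'=3.0236 (R=-1.7500) → pose (1.6690, -2.7534, 3.0236)
step 2: θ'=5.2736 (R=0.3333) → pose (1.3475, -3.2618, 5.2736)
step 3: θ'=5.2736 (straight) → pose (1.7467, -3.8968, 5.2736)
step 4: θ'=6.2736 (R=-2.0000) → pose (0.0727, -2.9613, 6.2736)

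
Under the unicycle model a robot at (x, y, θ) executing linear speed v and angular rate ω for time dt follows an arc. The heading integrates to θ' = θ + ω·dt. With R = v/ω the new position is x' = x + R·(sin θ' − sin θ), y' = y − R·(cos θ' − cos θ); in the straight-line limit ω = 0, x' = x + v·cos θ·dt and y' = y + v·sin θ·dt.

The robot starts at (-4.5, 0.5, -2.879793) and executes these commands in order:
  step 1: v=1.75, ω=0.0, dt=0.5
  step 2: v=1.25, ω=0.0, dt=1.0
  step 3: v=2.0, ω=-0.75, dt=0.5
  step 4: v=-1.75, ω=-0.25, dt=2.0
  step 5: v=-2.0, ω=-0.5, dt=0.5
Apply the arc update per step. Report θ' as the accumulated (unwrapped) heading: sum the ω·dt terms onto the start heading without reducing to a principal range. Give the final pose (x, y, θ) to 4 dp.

(-3.5685, -2.0255, -4.0048)

step 1: θ'=-2.8798 (straight) → pose (-5.3452, 0.2735, -2.8798)
step 2: θ'=-2.8798 (straight) → pose (-6.5526, -0.0500, -2.8798)
step 3: θ'=-3.2548 (R=-2.6667) → pose (-7.5440, -0.1238, -3.2548)
step 4: θ'=-3.7548 (R=7.0000) → pose (-4.3063, -1.3543, -3.7548)
step 5: θ'=-4.0048 (R=4.0000) → pose (-3.5685, -2.0255, -4.0048)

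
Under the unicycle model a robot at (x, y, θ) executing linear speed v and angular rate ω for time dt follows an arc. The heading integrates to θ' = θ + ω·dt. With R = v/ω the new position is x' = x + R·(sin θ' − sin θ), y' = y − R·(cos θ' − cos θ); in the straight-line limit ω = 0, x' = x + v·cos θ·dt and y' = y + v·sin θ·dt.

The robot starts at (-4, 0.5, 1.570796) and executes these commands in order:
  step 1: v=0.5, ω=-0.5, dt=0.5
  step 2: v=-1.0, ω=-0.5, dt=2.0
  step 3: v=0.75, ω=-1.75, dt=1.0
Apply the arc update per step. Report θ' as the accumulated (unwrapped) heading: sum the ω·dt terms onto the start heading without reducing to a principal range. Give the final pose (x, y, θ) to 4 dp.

step 1: θ'=1.3208 (R=-1.0000) → pose (-3.9689, 0.7474, 1.3208)
step 2: θ'=0.3208 (R=2.0000) → pose (-5.2761, -0.6558, 0.3208)
step 3: θ'=-1.4292 (R=-0.4286) → pose (-4.7167, -1.0020, -1.4292)

(-4.7167, -1.0020, -1.4292)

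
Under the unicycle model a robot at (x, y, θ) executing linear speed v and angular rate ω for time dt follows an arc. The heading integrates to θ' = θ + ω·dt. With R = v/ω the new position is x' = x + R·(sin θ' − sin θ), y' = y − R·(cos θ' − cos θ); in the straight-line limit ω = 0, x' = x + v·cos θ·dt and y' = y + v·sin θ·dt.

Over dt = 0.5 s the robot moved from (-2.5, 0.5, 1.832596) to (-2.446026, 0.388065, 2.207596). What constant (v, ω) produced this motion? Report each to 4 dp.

v = -0.2500, ω = 0.7500

Δθ = 2.207596 − 1.832596 = 0.375000
ω = Δθ/dt = 0.375000/0.5 = 0.7500
R = −Δy/(cos θ' − cos θ) = -0.3333
v = R·ω = -0.3333·0.7500 = -0.2500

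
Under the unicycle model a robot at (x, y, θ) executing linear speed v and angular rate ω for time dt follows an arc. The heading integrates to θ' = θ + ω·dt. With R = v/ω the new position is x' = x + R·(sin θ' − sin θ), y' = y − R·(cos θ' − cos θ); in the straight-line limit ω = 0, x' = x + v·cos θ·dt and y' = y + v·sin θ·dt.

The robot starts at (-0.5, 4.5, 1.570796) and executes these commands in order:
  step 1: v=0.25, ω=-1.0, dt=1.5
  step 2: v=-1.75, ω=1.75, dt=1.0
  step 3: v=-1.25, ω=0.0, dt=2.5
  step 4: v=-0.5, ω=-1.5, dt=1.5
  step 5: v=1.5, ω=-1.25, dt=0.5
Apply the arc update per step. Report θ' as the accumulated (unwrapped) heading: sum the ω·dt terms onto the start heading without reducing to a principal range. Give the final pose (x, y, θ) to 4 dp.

step 1: θ'=0.0708 (R=-0.2500) → pose (-0.2677, 4.7494, 0.0708)
step 2: θ'=1.8208 (R=-1.0000) → pose (-1.1659, 3.5045, 1.8208)
step 3: θ'=1.8208 (straight) → pose (-0.3927, 0.4766, 1.8208)
step 4: θ'=-0.4292 (R=0.3333) → pose (-0.8544, 0.0911, -0.4292)
step 5: θ'=-1.0542 (R=-1.2000) → pose (-0.3104, -0.4074, -1.0542)

(-0.3104, -0.4074, -1.0542)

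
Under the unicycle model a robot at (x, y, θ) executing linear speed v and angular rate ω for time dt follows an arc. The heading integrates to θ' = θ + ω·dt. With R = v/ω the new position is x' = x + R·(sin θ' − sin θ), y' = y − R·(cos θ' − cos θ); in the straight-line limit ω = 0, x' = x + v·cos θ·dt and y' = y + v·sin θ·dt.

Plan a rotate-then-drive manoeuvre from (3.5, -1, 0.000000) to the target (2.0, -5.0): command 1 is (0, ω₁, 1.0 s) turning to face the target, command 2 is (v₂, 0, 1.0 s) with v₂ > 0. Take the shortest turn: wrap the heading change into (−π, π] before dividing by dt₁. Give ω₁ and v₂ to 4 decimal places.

heading to target = atan2(-5−-1, 2−3.5) = -1.9296
Δθ = wrap(-1.9296 − 0.0000) = -1.9296; ω₁ = Δθ/dt₁ = -1.9296
distance = √((2−3.5)² + (-5−-1)²) = 4.2720; v₂ = distance/dt₂ = 4.2720

ω₁ = -1.9296, v₂ = 4.2720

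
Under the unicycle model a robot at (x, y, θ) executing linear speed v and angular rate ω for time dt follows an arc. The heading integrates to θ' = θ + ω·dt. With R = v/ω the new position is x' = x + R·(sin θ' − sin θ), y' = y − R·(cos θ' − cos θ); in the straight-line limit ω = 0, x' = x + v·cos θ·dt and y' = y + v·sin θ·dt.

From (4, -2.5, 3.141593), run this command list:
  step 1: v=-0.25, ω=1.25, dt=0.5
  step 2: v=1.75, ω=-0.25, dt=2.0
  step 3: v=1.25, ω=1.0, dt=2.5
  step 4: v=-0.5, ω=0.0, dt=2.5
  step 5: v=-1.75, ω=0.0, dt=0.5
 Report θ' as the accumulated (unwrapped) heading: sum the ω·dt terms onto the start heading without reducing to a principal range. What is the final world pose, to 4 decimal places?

step 1: θ'=3.7666 (R=-0.2000) → pose (4.1170, -2.4622, 3.7666)
step 2: θ'=3.2666 (R=-7.0000) → pose (0.8941, -3.7308, 3.2666)
step 3: θ'=5.7666 (R=1.2500) → pose (0.4325, -6.0580, 5.7666)
step 4: θ'=5.7666 (straight) → pose (-0.6544, -5.4406, 5.7666)
step 5: θ'=5.7666 (straight) → pose (-1.4152, -5.0084, 5.7666)

(-1.4152, -5.0084, 5.7666)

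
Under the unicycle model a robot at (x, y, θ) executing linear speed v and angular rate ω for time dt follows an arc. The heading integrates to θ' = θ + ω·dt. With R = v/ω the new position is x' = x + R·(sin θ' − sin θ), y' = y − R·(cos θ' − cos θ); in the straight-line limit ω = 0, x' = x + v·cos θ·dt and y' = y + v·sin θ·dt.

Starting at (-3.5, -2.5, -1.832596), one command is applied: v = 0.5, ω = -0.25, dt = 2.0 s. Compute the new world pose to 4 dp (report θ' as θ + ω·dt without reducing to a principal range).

(-3.9847, -3.3628, -2.3326)

θ' = -1.8326 + -0.25·2.0 = -2.3326
R = v/ω = 0.5/-0.25 = -2.0000
x' = -3.5 + -2.0000·(sin -2.3326 − sin -1.8326) = -3.9847
y' = -2.5 − -2.0000·(cos -2.3326 − cos -1.8326) = -3.3628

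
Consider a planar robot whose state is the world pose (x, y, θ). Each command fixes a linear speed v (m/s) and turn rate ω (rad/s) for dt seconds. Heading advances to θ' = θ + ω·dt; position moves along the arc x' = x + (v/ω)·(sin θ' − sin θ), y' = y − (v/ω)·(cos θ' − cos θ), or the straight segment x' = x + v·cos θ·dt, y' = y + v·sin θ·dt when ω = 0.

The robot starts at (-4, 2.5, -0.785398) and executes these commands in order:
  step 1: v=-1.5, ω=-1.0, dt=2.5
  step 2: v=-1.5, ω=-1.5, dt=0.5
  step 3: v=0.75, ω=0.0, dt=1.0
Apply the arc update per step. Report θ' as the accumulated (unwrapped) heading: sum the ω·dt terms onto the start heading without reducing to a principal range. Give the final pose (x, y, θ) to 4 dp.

step 1: θ'=-3.2854 (R=1.5000) → pose (-2.7244, 5.0452, -3.2854)
step 2: θ'=-4.0354 (R=1.0000) → pose (-2.0882, 4.6819, -4.0354)
step 3: θ'=-4.0354 (straight) → pose (-2.5581, 5.2665, -4.0354)

(-2.5581, 5.2665, -4.0354)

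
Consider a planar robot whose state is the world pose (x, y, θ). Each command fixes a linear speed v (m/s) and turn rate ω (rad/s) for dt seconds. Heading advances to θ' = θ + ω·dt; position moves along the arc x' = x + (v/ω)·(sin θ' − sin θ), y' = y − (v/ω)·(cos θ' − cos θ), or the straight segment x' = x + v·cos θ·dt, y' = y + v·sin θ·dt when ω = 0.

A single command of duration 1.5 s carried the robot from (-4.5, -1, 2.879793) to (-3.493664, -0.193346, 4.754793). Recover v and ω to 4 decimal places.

v = -1.0000, ω = 1.2500

Δθ = 4.754793 − 2.879793 = 1.875000
ω = Δθ/dt = 1.875000/1.5 = 1.2500
R = Δx/(sin θ' − sin θ) = -0.8000
v = R·ω = -0.8000·1.2500 = -1.0000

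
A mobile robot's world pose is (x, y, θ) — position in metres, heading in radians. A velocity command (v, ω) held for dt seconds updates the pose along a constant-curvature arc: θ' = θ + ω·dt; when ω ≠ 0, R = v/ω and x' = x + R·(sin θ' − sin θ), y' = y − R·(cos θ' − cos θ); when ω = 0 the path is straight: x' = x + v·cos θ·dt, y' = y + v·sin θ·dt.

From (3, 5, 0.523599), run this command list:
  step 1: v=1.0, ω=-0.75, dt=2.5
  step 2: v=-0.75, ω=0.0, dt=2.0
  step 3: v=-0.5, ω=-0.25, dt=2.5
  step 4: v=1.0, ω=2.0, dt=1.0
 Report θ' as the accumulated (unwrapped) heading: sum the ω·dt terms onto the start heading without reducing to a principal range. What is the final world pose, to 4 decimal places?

step 1: θ'=-1.3514 (R=-1.3333) → pose (4.9680, 4.1355, -1.3514)
step 2: θ'=-1.3514 (straight) → pose (4.6416, 5.5995, -1.3514)
step 3: θ'=-1.9764 (R=2.0000) → pose (4.7559, 6.8240, -1.9764)
step 4: θ'=0.0236 (R=0.5000) → pose (5.2271, 6.1268, 0.0236)

(5.2271, 6.1268, 0.0236)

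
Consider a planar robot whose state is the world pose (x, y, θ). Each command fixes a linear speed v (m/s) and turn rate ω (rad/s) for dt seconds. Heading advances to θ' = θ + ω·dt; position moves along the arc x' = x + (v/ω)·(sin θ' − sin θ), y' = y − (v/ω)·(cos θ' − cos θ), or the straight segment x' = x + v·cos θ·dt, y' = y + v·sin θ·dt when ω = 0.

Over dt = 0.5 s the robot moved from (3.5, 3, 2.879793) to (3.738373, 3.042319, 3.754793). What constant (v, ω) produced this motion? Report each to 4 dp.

Δθ = 3.754793 − 2.879793 = 0.875000
ω = Δθ/dt = 0.875000/0.5 = 1.7500
R = Δx/(sin θ' − sin θ) = -0.2857
v = R·ω = -0.2857·1.7500 = -0.5000

v = -0.5000, ω = 1.7500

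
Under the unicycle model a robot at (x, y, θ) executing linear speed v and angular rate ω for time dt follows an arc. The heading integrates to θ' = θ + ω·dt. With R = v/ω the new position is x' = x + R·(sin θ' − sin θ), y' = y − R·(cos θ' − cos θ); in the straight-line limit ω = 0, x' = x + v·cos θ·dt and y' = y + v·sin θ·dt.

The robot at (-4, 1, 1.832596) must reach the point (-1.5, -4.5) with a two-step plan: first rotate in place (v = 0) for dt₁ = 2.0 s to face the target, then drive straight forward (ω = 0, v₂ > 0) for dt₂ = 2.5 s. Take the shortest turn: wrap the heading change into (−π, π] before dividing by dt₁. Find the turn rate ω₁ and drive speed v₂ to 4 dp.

heading to target = atan2(-4.5−1, -1.5−-4) = -1.1442
Δθ = wrap(-1.1442 − 1.8326) = -2.9768; ω₁ = Δθ/dt₁ = -1.4884
distance = √((-1.5−-4)² + (-4.5−1)²) = 6.0415; v₂ = distance/dt₂ = 2.4166

ω₁ = -1.4884, v₂ = 2.4166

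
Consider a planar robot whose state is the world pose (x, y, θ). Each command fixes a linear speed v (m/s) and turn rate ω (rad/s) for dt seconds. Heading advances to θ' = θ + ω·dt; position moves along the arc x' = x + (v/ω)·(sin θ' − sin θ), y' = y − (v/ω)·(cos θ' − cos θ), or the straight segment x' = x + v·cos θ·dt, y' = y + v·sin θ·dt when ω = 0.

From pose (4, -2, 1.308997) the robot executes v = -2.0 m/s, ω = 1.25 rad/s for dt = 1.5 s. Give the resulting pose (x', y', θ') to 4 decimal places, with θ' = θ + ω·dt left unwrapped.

θ' = 1.3090 + 1.25·1.5 = 3.1840
R = v/ω = -2.0/1.25 = -1.6000
x' = 4 + -1.6000·(sin 3.1840 − sin 1.3090) = 5.6133
y' = -2 − -1.6000·(cos 3.1840 − cos 1.3090) = -4.0127

(5.6133, -4.0127, 3.1840)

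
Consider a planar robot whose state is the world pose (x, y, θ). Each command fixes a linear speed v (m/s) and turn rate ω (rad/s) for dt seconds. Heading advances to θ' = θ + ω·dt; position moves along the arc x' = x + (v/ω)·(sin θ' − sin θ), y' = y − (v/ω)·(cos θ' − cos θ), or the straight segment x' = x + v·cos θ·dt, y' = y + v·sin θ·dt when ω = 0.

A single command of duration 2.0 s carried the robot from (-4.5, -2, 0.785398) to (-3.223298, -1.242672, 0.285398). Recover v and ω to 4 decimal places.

Δθ = 0.285398 − 0.785398 = -0.500000
ω = Δθ/dt = -0.500000/2.0 = -0.2500
R = Δx/(sin θ' − sin θ) = -3.0000
v = R·ω = -3.0000·-0.2500 = 0.7500

v = 0.7500, ω = -0.2500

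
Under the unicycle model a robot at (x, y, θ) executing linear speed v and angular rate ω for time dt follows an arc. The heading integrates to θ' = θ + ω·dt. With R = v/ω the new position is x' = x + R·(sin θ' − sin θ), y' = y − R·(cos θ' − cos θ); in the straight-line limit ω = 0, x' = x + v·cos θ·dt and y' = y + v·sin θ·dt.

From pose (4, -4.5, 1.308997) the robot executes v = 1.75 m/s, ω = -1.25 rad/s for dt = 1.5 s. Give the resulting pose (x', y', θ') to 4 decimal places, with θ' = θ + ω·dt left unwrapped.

(6.1031, -3.6807, -0.5660)

θ' = 1.3090 + -1.25·1.5 = -0.5660
R = v/ω = 1.75/-1.25 = -1.4000
x' = 4 + -1.4000·(sin -0.5660 − sin 1.3090) = 6.1031
y' = -4.5 − -1.4000·(cos -0.5660 − cos 1.3090) = -3.6807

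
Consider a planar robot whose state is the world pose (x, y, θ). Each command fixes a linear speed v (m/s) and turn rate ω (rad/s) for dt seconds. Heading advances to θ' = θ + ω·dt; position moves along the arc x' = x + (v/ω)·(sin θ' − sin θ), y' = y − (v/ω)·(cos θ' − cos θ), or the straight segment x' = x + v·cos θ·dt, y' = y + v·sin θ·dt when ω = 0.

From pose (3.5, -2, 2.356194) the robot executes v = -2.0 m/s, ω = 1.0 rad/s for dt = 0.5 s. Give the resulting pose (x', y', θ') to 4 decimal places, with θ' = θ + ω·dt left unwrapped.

(4.3511, -2.5049, 2.8562)

θ' = 2.3562 + 1.0·0.5 = 2.8562
R = v/ω = -2.0/1.0 = -2.0000
x' = 3.5 + -2.0000·(sin 2.8562 − sin 2.3562) = 4.3511
y' = -2 − -2.0000·(cos 2.8562 − cos 2.3562) = -2.5049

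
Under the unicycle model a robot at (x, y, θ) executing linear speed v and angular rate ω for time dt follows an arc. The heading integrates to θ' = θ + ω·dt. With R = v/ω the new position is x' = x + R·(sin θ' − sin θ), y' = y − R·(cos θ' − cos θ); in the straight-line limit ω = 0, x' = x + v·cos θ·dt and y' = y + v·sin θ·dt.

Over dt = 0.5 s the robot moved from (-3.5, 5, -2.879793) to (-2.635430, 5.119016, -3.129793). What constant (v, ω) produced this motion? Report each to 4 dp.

Δθ = -3.129793 − -2.879793 = -0.250000
ω = Δθ/dt = -0.250000/0.5 = -0.5000
R = Δx/(sin θ' − sin θ) = 3.5000
v = R·ω = 3.5000·-0.5000 = -1.7500

v = -1.7500, ω = -0.5000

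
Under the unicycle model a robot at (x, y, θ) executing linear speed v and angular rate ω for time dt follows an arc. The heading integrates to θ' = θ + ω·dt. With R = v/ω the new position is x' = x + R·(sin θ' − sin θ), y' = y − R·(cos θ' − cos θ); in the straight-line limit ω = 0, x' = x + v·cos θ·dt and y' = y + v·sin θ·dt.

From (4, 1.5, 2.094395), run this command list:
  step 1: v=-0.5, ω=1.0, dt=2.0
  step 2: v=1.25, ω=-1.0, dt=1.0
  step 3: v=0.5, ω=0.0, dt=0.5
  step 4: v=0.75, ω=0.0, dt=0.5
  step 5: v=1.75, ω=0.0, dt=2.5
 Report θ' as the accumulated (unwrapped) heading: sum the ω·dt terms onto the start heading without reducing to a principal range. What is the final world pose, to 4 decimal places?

(-1.2317, 1.1718, 3.0944)

step 1: θ'=4.0944 (R=-0.5000) → pose (4.8405, 1.4603, 4.0944)
step 2: θ'=3.0944 (R=-1.2500) → pose (3.7628, 0.9359, 3.0944)
step 3: θ'=3.0944 (straight) → pose (3.5130, 0.9477, 3.0944)
step 4: θ'=3.0944 (straight) → pose (3.1385, 0.9654, 3.0944)
step 5: θ'=3.0944 (straight) → pose (-1.2317, 1.1718, 3.0944)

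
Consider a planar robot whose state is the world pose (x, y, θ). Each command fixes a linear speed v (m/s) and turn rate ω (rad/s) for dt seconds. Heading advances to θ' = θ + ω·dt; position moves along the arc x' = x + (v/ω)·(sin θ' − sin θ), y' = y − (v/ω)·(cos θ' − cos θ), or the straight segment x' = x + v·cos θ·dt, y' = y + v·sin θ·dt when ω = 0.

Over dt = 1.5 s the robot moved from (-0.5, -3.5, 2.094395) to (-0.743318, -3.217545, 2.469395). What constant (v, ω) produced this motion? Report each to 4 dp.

v = 0.2500, ω = 0.2500

Δθ = 2.469395 − 2.094395 = 0.375000
ω = Δθ/dt = 0.375000/1.5 = 0.2500
R = −Δy/(cos θ' − cos θ) = 1.0000
v = R·ω = 1.0000·0.2500 = 0.2500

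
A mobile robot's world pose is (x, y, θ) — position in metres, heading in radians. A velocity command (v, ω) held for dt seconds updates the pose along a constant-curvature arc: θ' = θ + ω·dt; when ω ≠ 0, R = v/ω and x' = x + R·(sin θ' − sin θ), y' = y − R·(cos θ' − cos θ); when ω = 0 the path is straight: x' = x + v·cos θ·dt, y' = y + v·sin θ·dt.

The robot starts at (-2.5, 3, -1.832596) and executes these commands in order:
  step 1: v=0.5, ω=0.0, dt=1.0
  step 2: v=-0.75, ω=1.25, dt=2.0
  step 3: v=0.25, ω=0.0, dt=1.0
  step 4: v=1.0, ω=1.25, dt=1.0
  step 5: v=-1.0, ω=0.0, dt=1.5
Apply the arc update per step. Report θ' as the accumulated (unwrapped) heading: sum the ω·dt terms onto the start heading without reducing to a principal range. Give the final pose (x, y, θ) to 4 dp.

(-2.6171, 2.7876, 1.9174)

step 1: θ'=-1.8326 (straight) → pose (-2.6294, 2.5170, -1.8326)
step 2: θ'=0.6674 (R=-0.6000) → pose (-3.5803, 3.1436, 0.6674)
step 3: θ'=0.6674 (straight) → pose (-3.3840, 3.2983, 0.6674)
step 4: θ'=1.9174 (R=0.8000) → pose (-3.1267, 4.1984, 1.9174)
step 5: θ'=1.9174 (straight) → pose (-2.6171, 2.7876, 1.9174)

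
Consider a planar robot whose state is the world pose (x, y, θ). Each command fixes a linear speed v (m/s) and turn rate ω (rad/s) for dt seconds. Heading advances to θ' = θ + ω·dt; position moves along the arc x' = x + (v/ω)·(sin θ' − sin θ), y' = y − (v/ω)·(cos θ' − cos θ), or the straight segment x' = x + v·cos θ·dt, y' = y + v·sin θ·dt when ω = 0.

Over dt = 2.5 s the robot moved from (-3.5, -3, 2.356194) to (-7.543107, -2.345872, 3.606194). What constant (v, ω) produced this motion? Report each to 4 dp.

Δθ = 3.606194 − 2.356194 = 1.250000
ω = Δθ/dt = 1.250000/2.5 = 0.5000
R = Δx/(sin θ' − sin θ) = 3.5000
v = R·ω = 3.5000·0.5000 = 1.7500

v = 1.7500, ω = 0.5000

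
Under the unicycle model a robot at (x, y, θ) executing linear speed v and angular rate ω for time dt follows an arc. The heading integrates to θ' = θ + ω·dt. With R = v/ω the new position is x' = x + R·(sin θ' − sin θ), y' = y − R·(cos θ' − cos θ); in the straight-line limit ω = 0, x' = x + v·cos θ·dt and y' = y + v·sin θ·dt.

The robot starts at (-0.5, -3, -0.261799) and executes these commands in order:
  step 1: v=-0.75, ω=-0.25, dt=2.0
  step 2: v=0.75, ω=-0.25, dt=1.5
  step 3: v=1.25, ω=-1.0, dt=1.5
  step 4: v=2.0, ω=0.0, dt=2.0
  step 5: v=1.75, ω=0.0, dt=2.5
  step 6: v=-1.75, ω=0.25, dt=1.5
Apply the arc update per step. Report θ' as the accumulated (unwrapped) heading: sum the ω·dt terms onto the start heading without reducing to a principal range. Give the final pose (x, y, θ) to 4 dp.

step 1: θ'=-0.7618 (R=3.0000) → pose (-1.7942, -2.2730, -0.7618)
step 2: θ'=-1.1368 (R=-3.0000) → pose (-1.1430, -3.1823, -1.1368)
step 3: θ'=-2.6368 (R=-1.2500) → pose (-1.6726, -4.8020, -2.6368)
step 4: θ'=-2.6368 (straight) → pose (-5.1737, -6.7365, -2.6368)
step 5: θ'=-2.6368 (straight) → pose (-9.0030, -8.8524, -2.6368)
step 6: θ'=-2.2618 (R=-7.0000) → pose (-6.9942, -7.1866, -2.2618)

(-6.9942, -7.1866, -2.2618)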